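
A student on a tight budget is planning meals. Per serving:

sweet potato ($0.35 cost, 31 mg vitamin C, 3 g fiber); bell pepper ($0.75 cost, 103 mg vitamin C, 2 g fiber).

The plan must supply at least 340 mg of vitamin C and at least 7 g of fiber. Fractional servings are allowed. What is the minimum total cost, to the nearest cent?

With two linear requirements the optimum uses one or two foods; enumerate the corners.
sweet potato only: max(340/31, 7/3) = 10.97 servings → $3.84.
bell pepper only: max(340/103, 7/2) = 3.5 servings → $2.62.
sweet potato + bell pepper with both tight: 0.166 servings and 3.251 servings → $2.50.
So the least-cost plan costs $2.50.

$2.50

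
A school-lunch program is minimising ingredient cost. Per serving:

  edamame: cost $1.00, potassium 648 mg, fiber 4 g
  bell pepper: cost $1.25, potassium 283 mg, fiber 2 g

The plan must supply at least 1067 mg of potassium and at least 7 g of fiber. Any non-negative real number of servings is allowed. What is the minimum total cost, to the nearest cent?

Compare the cost at each extreme point of the feasible region.
edamame only: max(1067/648, 7/4) = 1.75 servings → $1.75.
bell pepper only: max(1067/283, 7/2) = 3.77 servings → $4.71.
edamame + bell pepper with both tight: 0.9329 servings and 1.634 servings → $2.98.
So the least-cost plan costs $1.75.

$1.75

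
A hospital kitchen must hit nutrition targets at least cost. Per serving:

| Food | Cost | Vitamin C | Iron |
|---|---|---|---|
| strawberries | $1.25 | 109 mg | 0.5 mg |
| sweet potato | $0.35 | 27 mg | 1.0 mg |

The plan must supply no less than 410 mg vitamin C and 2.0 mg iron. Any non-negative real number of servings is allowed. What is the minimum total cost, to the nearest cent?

$4.71

Compare the cost at each extreme point of the feasible region.
strawberries only: max(410/109, 2.0/0.5) = 4 servings → $5.00.
sweet potato only: max(410/27, 2.0/1.0) = 15.19 servings → $5.31.
strawberries + sweet potato with both tight: 3.728 servings and 0.1361 servings → $4.71.
The minimum over all feasible corners is $4.71.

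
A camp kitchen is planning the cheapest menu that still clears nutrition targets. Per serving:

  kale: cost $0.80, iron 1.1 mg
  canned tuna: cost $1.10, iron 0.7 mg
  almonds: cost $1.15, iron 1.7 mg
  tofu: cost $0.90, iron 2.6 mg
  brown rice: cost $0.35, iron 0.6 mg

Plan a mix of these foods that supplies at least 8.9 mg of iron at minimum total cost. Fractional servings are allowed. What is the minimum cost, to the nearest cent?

Cost per mg of iron: tofu $0.3462, brown rice $0.5833, almonds $0.6765, kale $0.7273, canned tuna $1.5714.
With no serving limits, use only tofu: 8.9 mg / 2.6 mg = 3.423 servings × $0.90 = $3.08.

$3.08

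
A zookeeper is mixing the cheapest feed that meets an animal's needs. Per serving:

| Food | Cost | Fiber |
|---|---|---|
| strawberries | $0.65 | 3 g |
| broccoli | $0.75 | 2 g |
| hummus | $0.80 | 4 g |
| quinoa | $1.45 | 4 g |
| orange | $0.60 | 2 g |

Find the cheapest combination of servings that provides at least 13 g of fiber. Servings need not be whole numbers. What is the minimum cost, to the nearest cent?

$2.60

Cost per g of fiber: hummus $0.2000, strawberries $0.2167, orange $0.3000, quinoa $0.3625, broccoli $0.3750.
With no serving limits, use only hummus: 13 g / 4 g = 3.25 servings × $0.80 = $2.60.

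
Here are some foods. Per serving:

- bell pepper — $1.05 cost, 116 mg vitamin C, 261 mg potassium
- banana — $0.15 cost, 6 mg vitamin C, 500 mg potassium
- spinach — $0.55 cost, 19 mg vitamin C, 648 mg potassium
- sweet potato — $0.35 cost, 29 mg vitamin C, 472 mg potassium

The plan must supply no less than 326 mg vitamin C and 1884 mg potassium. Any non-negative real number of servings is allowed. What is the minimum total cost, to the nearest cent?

bell pepper only: max(326/116, 1884/261) = 7.218 servings → $7.58.
banana only: max(326/6, 1884/500) = 54.33 servings → $8.15.
spinach only: max(326/19, 1884/648) = 17.16 servings → $9.44.
sweet potato only: max(326/29, 1884/472) = 11.24 servings → $3.93.
bell pepper + banana with both tight: 2.688 servings and 2.365 servings → $3.18.
bell pepper + spinach with both tight: 2.499 servings and 1.901 servings → $3.67.
bell pepper + sweet potato with both tight: 2.103 servings and 2.829 servings → $3.20.
banana + spinach with both targets exact would need a negative amount; discard.
banana + sweet potato with both targets exact would need a negative amount; discard.
spinach + sweet potato: the both-tight solution has a negative serving — not a feasible corner.
So the least-cost plan costs $3.18.

$3.18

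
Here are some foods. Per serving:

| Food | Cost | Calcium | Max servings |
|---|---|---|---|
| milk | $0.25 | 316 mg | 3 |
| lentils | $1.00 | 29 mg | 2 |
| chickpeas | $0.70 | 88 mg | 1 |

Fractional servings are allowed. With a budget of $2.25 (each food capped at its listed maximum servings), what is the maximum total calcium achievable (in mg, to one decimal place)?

1059.2 mg

Calcium per dollar: milk 1264, chickpeas 125.7, lentils 29.
Take 3 servings of milk: spends $0.75, +948.0 mg calcium (running total 948.0 mg).
Take 1 serving of chickpeas: spends $0.70, +88.0 mg calcium (running total 1036.0 mg).
Take 0.8 servings of lentils: spends $0.80, +23.2 mg calcium (running total 1059.2 mg).
Greedy by best ratio exhausts the cost allowance optimally: 1059.2 mg.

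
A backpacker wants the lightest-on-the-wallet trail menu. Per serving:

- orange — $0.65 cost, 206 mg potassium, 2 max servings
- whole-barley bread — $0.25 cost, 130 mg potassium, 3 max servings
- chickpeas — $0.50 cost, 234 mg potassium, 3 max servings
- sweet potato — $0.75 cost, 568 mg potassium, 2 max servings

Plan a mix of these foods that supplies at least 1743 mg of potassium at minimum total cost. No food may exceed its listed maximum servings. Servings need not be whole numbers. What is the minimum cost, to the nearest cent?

$2.71

Cost per mg of potassium: sweet potato $0.0013, whole-barley bread $0.0019, chickpeas $0.0021, orange $0.0032.
Take 2 servings of sweet potato: +1136.0 mg potassium for $1.50 (total $1.50, still need 607.0 mg).
Take 3 servings of whole-barley bread: +390.0 mg potassium for $0.75 (total $2.25, still need 217.0 mg).
Take 0.9274 servings of chickpeas: +217.0 mg potassium for $0.46 (total $2.71, still need 0.0 mg).
Filling from the cheapest source first is optimal under one linear minimum: $2.71.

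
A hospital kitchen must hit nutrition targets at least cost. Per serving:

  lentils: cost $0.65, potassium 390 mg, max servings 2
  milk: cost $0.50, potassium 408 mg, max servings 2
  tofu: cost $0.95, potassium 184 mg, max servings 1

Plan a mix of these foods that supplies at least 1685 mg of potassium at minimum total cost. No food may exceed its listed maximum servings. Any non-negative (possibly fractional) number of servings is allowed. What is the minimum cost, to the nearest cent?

Cost per mg of potassium: milk $0.0012, lentils $0.0017, tofu $0.0052.
Take 2 servings of milk: +816.0 mg potassium for $1.00 (total $1.00, still need 869.0 mg).
Take 2 servings of lentils: +780.0 mg potassium for $1.30 (total $2.30, still need 89.0 mg).
Take 0.4837 servings of tofu: +89.0 mg potassium for $0.46 (total $2.76, still need 0.0 mg).
Greedy by cheapest-per-mg is optimal for a single linear constraint, so the minimum cost is $2.76.

$2.76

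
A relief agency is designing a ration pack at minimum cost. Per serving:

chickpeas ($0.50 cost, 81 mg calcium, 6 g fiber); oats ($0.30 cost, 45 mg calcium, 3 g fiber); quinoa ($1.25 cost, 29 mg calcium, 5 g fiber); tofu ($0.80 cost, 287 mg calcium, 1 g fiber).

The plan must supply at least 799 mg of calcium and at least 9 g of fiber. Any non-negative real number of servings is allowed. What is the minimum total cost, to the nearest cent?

Two binding constraints pin down two serving amounts, so the optimal mix uses at most two foods. The candidates are each food alone (scaled to the tighter of calcium/fiber) and each pair with both constraints tight.
chickpeas only: max(799/81, 9/6) = 9.864 servings → $4.93.
oats only: max(799/45, 9/3) = 17.76 servings → $5.33.
quinoa only: max(799/29, 9/5) = 27.55 servings → $34.44.
tofu only: max(799/287, 9/1) = 9 servings → $7.20.
chickpeas + oats: intersection lies outside the first quadrant.
chickpeas + quinoa with both targets exact would need a negative amount; discard.
chickpeas + tofu with both tight: 1.087 servings and 2.477 servings → $2.53.
oats + quinoa: intersection lies outside the first quadrant.
oats + tofu with both tight: 2.186 servings and 2.441 servings → $2.61.
quinoa + tofu with both tight: 1.269 servings and 2.656 servings → $3.71.
Cheapest feasible corner: $2.53.

$2.53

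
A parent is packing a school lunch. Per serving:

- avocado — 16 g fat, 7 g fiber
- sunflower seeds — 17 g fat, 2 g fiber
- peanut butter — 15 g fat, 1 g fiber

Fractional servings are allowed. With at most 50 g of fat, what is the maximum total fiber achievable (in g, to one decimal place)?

21.9 g

Fiber per g fat: avocado 0.4375, sunflower seeds 0.1176, peanut butter 0.06667.
With no serving limits, spend the whole fat allowance on avocado: 50 g / 16 g × 7 g = 21.9 g.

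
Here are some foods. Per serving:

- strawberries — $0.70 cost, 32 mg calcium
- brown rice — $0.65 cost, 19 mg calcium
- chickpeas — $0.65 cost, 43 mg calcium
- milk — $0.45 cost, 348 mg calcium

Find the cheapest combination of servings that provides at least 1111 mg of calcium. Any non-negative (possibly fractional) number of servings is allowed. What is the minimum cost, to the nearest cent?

Cost per mg of calcium: milk $0.0013, chickpeas $0.0151, strawberries $0.0219, brown rice $0.0342.
With no serving limits, use only milk: 1111 mg / 348 mg = 3.193 servings × $0.45 = $1.44.

$1.44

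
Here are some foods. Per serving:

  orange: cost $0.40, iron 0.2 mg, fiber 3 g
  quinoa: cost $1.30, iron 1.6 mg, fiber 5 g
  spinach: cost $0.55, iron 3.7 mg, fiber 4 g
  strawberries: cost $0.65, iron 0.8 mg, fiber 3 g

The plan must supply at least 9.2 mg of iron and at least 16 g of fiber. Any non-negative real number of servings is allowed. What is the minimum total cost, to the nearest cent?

$2.17

An LP optimum is at a vertex; with two nutrient constraints at most two foods are used. Check each candidate.
orange only: max(9.2/0.2, 16/3) = 46 servings → $18.40.
quinoa only: max(9.2/1.6, 16/5) = 5.75 servings → $7.47.
spinach only: max(9.2/3.7, 16/4) = 4 servings → $2.20.
strawberries only: max(9.2/0.8, 16/3) = 11.5 servings → $7.47.
orange + quinoa with both targets exact would need a negative amount; discard.
orange + spinach with both tight: 2.175 servings and 2.369 servings → $2.17.
orange + strawberries: the both-tight solution has a negative serving — not a feasible corner.
quinoa + spinach with both tight: 1.851 servings and 1.686 servings → $3.33.
quinoa + strawberries: the both-tight solution has a negative serving — not a feasible corner.
spinach + strawberries with both tight: 1.873 servings and 2.835 servings → $2.87.
Cheapest feasible corner: $2.17.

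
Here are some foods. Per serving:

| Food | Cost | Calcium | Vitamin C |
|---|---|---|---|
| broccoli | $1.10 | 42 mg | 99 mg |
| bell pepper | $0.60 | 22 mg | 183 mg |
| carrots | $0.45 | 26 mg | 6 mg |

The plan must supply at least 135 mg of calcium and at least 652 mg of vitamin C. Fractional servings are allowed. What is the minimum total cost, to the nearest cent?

$3.10

This is a tiny linear program; its minimum lies at a vertex of the feasible set. List the vertices and price them.
broccoli only: max(135/42, 652/99) = 6.586 servings → $7.24.
bell pepper only: max(135/22, 652/183) = 6.136 servings → $3.68.
carrots only: max(135/26, 652/6) = 108.7 servings → $48.90.
broccoli + bell pepper with both tight: 1.881 servings and 2.545 servings → $3.60.
broccoli + carrots with both targets exact would need a negative amount; discard.
bell pepper + carrots with both tight: 3.489 servings and 2.24 servings → $3.10.
So the least-cost plan costs $3.10.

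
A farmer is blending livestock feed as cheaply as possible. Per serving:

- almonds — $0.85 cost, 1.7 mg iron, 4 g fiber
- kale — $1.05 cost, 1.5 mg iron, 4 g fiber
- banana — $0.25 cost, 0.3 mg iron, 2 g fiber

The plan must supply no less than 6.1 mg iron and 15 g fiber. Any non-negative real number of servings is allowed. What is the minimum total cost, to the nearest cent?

Two binding constraints pin down two serving amounts, so the optimal mix uses at most two foods. The candidates are each food alone (scaled to the tighter of iron/fiber) and each pair with both constraints tight.
almonds only: max(6.1/1.7, 15/4) = 3.75 servings → $3.19.
kale only: max(6.1/1.5, 15/4) = 4.067 servings → $4.27.
banana only: max(6.1/0.3, 15/2) = 20.33 servings → $5.08.
almonds + kale with both tight: 2.375 servings and 1.375 servings → $3.46.
almonds + banana with both tight: 3.5 servings and 0.5 servings → $3.10.
kale + banana with both targets exact would need a negative amount; discard.
Cheapest feasible corner: $3.10.

$3.10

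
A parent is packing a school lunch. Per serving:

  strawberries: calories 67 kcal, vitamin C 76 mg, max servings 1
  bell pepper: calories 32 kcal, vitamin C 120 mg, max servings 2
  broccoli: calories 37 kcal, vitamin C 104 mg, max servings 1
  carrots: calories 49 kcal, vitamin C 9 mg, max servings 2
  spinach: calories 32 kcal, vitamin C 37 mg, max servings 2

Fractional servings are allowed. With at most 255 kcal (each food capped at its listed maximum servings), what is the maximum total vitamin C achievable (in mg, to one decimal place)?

498.2 mg

Vitamin C per kcal: bell pepper 3.75, broccoli 2.811, spinach 1.156, strawberries 1.134, carrots 0.1837.
Take 2 servings of bell pepper: uses 64 kcal, +240.0 mg vitamin C (running total 240.0 mg).
Take 1 serving of broccoli: uses 37 kcal, +104.0 mg vitamin C (running total 344.0 mg).
Take 2 servings of spinach: uses 64 kcal, +74.0 mg vitamin C (running total 418.0 mg).
Take 1 serving of strawberries: uses 67 kcal, +76.0 mg vitamin C (running total 494.0 mg).
Take 0.4694 servings of carrots: uses 23 kcal, +4.2 mg vitamin C (running total 498.2 mg).
Greedy by best ratio exhausts the calories allowance optimally: 498.2 mg.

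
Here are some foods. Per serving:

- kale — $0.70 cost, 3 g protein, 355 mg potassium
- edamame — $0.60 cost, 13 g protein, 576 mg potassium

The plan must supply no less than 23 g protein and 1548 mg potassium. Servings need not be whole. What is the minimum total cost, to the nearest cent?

kale only: max(23/3, 1548/355) = 7.667 servings → $5.37.
edamame only: max(23/13, 1548/576) = 2.688 servings → $1.61.
kale + edamame with both tight: 2.382 servings and 1.22 servings → $2.40.
The minimum over all feasible corners is $1.61.

$1.61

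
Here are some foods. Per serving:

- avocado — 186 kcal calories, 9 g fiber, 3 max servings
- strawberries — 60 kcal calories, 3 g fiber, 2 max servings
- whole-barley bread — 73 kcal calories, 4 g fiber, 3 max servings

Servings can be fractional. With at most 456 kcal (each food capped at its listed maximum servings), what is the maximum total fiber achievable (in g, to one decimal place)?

23.7 g

Fiber per kcal: whole-barley bread 0.05479, strawberries 0.05, avocado 0.04839.
Take 3 servings of whole-barley bread: uses 219 kcal, +12.0 g fiber (running total 12.0 g).
Take 2 servings of strawberries: uses 120 kcal, +6.0 g fiber (running total 18.0 g).
Take 0.629 servings of avocado: uses 117 kcal, +5.7 g fiber (running total 23.7 g).
Greedy by best ratio exhausts the calories allowance optimally: 23.7 g.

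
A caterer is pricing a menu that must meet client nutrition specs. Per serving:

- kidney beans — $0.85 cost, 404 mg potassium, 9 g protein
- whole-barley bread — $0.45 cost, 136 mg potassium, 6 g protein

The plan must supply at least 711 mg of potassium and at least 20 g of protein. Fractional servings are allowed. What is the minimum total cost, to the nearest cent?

kidney beans only: max(711/404, 20/9) = 2.222 servings → $1.89.
whole-barley bread only: max(711/136, 20/6) = 5.228 servings → $2.35.
kidney beans + whole-barley bread with both tight: 1.288 servings and 1.401 servings → $1.73.
Cheapest feasible corner: $1.73.

$1.73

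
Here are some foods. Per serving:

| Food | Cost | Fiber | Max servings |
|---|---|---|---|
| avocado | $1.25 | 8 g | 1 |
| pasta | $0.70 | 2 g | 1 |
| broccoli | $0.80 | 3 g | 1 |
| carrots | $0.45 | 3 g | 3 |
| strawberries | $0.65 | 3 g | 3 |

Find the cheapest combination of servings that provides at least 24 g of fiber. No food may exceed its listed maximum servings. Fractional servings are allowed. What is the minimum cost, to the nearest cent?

Cost per g of fiber: carrots $0.1500, avocado $0.1562, strawberries $0.2167, broccoli $0.2667, pasta $0.3500.
Take 3 servings of carrots: +9.0 g fiber for $1.35 (total $1.35, still need 15.0 g).
Take 1 serving of avocado: +8.0 g fiber for $1.25 (total $2.60, still need 7.0 g).
Take 2.333 servings of strawberries: +7.0 g fiber for $1.52 (total $4.12, still need 0.0 g).
Greedy by cheapest-per-g is optimal for a single linear constraint, so the minimum cost is $4.12.

$4.12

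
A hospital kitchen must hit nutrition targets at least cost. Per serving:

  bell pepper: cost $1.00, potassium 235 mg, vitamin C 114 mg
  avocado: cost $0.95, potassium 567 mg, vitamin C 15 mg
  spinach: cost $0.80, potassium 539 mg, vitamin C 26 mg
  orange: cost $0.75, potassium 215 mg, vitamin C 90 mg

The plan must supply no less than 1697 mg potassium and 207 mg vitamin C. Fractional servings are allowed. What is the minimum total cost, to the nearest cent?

$3.20

An LP optimum is at a vertex; with two nutrient constraints at most two foods are used. Check each candidate.
bell pepper only: max(1697/235, 207/114) = 7.221 servings → $7.22.
avocado only: max(1697/567, 207/15) = 13.8 servings → $13.11.
spinach only: max(1697/539, 207/26) = 7.962 servings → $6.37.
orange only: max(1697/215, 207/90) = 7.893 servings → $5.92.
bell pepper + avocado with both tight: 1.504 servings and 2.37 servings → $3.76.
bell pepper + spinach with both tight: 1.219 servings and 2.617 servings → $3.31.
bell pepper + orange: intersection lies outside the first quadrant.
avocado + spinach with both targets exact would need a negative amount; discard.
avocado + orange with both tight: 2.264 servings and 1.923 servings → $3.59.
spinach + orange with both tight: 2.522 servings and 1.572 servings → $3.20.
Cheapest feasible corner: $3.20.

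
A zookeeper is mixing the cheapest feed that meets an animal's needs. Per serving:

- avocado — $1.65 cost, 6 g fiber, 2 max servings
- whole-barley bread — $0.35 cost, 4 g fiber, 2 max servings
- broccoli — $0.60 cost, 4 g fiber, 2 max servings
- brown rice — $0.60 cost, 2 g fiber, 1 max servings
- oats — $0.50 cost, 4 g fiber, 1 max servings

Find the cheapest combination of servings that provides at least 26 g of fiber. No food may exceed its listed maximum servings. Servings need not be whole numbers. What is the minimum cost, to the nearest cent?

$4.05

Cost per g of fiber: whole-barley bread $0.0875, oats $0.1250, broccoli $0.1500, avocado $0.2750, brown rice $0.3000.
Take 2 servings of whole-barley bread: +8.0 g fiber for $0.70 (total $0.70, still need 18.0 g).
Take 1 serving of oats: +4.0 g fiber for $0.50 (total $1.20, still need 14.0 g).
Take 2 servings of broccoli: +8.0 g fiber for $1.20 (total $2.40, still need 6.0 g).
Take 1 serving of avocado: +6.0 g fiber for $1.65 (total $4.05, still need 0.0 g).
Filling from the cheapest source first is optimal under one linear minimum: $4.05.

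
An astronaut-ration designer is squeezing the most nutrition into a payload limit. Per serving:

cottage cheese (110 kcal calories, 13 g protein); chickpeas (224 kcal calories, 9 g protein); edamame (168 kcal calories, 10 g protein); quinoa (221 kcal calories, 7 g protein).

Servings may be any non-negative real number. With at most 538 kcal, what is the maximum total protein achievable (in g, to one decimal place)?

Protein per kcal: cottage cheese 0.1182, edamame 0.05952, chickpeas 0.04018, quinoa 0.03167.
With no serving limits, spend the whole calories allowance on cottage cheese: 538 kcal / 110 kcal × 13 g = 63.6 g.

63.6 g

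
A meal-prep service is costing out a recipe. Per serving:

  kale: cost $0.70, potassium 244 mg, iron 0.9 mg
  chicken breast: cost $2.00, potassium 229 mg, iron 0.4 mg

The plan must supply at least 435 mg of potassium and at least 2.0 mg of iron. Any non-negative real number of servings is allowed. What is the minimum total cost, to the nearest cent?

Two binding constraints pin down two serving amounts, so the optimal mix uses at most two foods. The candidates are each food alone (scaled to the tighter of potassium/iron) and each pair with both constraints tight.
kale only: max(435/244, 2.0/0.9) = 2.222 servings → $1.56.
chicken breast only: max(435/229, 2.0/0.4) = 5 servings → $10.00.
kale + chicken breast: the both-tight solution has a negative serving — not a feasible corner.
Cheapest feasible corner: $1.56.

$1.56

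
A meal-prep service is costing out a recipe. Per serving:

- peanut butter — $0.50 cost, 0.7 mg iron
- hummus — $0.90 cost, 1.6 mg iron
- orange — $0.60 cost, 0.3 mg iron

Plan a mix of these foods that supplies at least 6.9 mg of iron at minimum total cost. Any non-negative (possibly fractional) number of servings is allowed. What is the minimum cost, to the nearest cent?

Cost per mg of iron: hummus $0.5625, peanut butter $0.7143, orange $2.0000.
With no serving limits, use only hummus: 6.9 mg / 1.6 mg = 4.312 servings × $0.90 = $3.88.

$3.88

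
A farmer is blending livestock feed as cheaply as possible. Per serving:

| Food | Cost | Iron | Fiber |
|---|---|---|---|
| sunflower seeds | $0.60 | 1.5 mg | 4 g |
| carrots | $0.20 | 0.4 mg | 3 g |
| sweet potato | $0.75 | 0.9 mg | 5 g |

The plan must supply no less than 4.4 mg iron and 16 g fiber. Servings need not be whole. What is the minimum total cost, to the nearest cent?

This is a tiny linear program; its minimum lies at a vertex of the feasible set. List the vertices and price them.
sunflower seeds only: max(4.4/1.5, 16/4) = 4 servings → $2.40.
carrots only: max(4.4/0.4, 16/3) = 11 servings → $2.20.
sweet potato only: max(4.4/0.9, 16/5) = 4.889 servings → $3.67.
sunflower seeds + carrots with both tight: 2.345 servings and 2.207 servings → $1.85.
sunflower seeds + sweet potato with both tight: 1.949 servings and 1.641 servings → $2.40.
carrots + sweet potato: the both-tight solution has a negative serving — not a feasible corner.
Cheapest feasible corner: $1.85.

$1.85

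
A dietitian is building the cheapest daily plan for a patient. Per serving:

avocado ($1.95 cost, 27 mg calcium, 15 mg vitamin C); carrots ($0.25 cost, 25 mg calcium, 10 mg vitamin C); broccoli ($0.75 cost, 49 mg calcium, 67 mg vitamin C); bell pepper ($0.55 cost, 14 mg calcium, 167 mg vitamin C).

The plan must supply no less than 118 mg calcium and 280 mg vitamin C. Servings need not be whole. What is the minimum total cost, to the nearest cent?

Compare the cost at each extreme point of the feasible region.
avocado only: max(118/27, 280/15) = 18.67 servings → $36.40.
carrots only: max(118/25, 280/10) = 28 servings → $7.00.
broccoli only: max(118/49, 280/67) = 4.179 servings → $3.13.
bell pepper only: max(118/14, 280/167) = 8.429 servings → $4.64.
avocado + carrots with both targets exact would need a negative amount; discard.
avocado + broccoli: the both-tight solution has a negative serving — not a feasible corner.
avocado + bell pepper with both tight: 3.672 servings and 1.347 servings → $7.90.
carrots + broccoli: intersection lies outside the first quadrant.
carrots + bell pepper with both tight: 3.912 servings and 1.442 servings → $1.77.
broccoli + bell pepper with both tight: 2.179 servings and 0.8025 servings → $2.08.
The minimum over all feasible corners is $1.77.

$1.77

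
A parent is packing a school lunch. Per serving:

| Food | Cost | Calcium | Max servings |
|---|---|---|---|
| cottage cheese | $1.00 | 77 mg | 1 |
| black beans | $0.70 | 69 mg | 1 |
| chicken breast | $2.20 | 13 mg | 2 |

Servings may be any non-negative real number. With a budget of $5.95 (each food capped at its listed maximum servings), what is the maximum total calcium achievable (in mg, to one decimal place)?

Calcium per dollar: black beans 98.57, cottage cheese 77, chicken breast 5.909.
Take 1 serving of black beans: spends $0.70, +69.0 mg calcium (running total 69.0 mg).
Take 1 serving of cottage cheese: spends $1.00, +77.0 mg calcium (running total 146.0 mg).
Take 1.932 servings of chicken breast: spends $4.25, +25.1 mg calcium (running total 171.1 mg).
Greedy by best ratio exhausts the cost allowance optimally: 171.1 mg.

171.1 mg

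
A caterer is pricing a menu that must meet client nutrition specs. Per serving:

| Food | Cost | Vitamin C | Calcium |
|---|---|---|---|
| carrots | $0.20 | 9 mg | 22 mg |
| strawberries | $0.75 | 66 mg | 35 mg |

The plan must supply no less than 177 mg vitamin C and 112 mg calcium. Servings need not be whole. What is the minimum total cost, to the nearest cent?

Minimising a linear cost over {vitamin C ≥ 177, calcium ≥ 112, servings ≥ 0} — the optimum is at a vertex, using one or two foods.
carrots only: max(177/9, 112/22) = 19.67 servings → $3.93.
strawberries only: max(177/66, 112/35) = 3.2 servings → $2.40.
carrots + strawberries with both tight: 1.053 servings and 2.538 servings → $2.11.
The minimum over all feasible corners is $2.11.

$2.11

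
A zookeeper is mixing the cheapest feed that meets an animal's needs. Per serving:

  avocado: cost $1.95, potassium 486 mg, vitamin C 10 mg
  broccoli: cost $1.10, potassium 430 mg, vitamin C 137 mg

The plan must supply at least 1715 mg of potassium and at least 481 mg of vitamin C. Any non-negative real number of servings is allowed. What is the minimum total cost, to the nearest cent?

$4.39

Check every corner: each single food scaled to meet both minima, and each pair solved so both constraints bind.
avocado only: max(1715/486, 481/10) = 48.1 servings → $93.80.
broccoli only: max(1715/430, 481/137) = 3.988 servings → $4.39.
avocado + broccoli with both tight: 0.4516 servings and 3.478 servings → $4.71.
So the least-cost plan costs $4.39.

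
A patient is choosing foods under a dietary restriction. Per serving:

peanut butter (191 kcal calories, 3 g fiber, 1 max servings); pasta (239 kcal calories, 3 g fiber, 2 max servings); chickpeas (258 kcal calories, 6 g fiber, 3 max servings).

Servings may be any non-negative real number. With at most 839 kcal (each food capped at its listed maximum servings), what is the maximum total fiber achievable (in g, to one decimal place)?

19.0 g

Fiber per kcal: chickpeas 0.02326, peanut butter 0.01571, pasta 0.01255.
Take 3 servings of chickpeas: uses 774 kcal, +18.0 g fiber (running total 18.0 g).
Take 0.3403 servings of peanut butter: uses 65 kcal, +1.0 g fiber (running total 19.0 g).
Filling greedily by fiber-per-kcal is optimal for one linear limit, giving 19.0 g.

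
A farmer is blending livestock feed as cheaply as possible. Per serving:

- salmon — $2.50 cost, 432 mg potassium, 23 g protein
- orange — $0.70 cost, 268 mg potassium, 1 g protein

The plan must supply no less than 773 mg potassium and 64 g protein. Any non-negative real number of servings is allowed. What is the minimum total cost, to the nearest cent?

Two binding constraints pin down two serving amounts, so the optimal mix uses at most two foods. The candidates are each food alone (scaled to the tighter of potassium/protein) and each pair with both constraints tight.
salmon only: max(773/432, 64/23) = 2.783 servings → $6.96.
orange only: max(773/268, 64/1) = 64 servings → $44.80.
salmon + orange with both targets exact would need a negative amount; discard.
Cheapest feasible corner: $6.96.

$6.96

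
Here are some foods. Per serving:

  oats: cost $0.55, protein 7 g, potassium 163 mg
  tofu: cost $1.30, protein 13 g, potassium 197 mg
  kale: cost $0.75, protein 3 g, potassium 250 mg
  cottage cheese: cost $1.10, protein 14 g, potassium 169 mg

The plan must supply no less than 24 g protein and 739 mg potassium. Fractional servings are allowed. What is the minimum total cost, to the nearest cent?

Compare the cost at each extreme point of the feasible region.
oats only: max(24/7, 739/163) = 4.534 servings → $2.49.
tofu only: max(24/13, 739/197) = 3.751 servings → $4.88.
kale only: max(24/3, 739/250) = 8 servings → $6.00.
cottage cheese only: max(24/14, 739/169) = 4.373 servings → $4.81.
oats + tofu: intersection lies outside the first quadrant.
oats + kale with both tight: 3 servings and 1 serving → $2.40.
oats + cottage cheese: intersection lies outside the first quadrant.
tofu + kale with both tight: 1.423 servings and 1.835 servings → $3.23.
tofu + cottage cheese: intersection lies outside the first quadrant.
kale + cottage cheese with both tight: 2.102 servings and 1.264 servings → $2.97.
So the least-cost plan costs $2.40.

$2.40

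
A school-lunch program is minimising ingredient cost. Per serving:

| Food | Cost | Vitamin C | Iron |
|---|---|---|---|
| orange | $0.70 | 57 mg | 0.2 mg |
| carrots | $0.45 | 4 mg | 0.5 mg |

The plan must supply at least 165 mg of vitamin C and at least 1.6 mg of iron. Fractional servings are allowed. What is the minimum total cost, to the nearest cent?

$2.87

For a min-cost LP with two ≥-constraints, a basic feasible solution has at most two positive variables.
orange only: max(165/57, 1.6/0.2) = 8 servings → $5.60.
carrots only: max(165/4, 1.6/0.5) = 41.25 servings → $18.56.
orange + carrots with both tight: 2.747 servings and 2.101 servings → $2.87.
So the least-cost plan costs $2.87.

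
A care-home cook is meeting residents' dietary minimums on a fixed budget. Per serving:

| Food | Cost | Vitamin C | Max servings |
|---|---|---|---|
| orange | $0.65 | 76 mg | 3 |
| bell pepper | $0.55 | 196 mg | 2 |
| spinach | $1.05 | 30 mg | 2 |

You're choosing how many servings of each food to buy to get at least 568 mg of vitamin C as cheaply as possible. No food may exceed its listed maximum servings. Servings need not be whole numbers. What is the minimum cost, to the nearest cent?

Cost per mg of vitamin C: bell pepper $0.0028, orange $0.0086, spinach $0.0350.
Take 2 servings of bell pepper: +392.0 mg vitamin C for $1.10 (total $1.10, still need 176.0 mg).
Take 2.316 servings of orange: +176.0 mg vitamin C for $1.51 (total $2.61, still need 0.0 mg).
Filling from the cheapest source first is optimal under one linear minimum: $2.61.

$2.61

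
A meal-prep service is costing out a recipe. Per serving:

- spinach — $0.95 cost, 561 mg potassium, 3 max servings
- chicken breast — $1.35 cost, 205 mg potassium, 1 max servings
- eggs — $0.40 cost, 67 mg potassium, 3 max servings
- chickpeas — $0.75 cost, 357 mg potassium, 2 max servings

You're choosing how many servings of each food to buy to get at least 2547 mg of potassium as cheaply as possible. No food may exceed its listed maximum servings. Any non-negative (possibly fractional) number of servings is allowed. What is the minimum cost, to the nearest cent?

Cost per mg of potassium: spinach $0.0017, chickpeas $0.0021, eggs $0.0060, chicken breast $0.0066.
Take 3 servings of spinach: +1683.0 mg potassium for $2.85 (total $2.85, still need 864.0 mg).
Take 2 servings of chickpeas: +714.0 mg potassium for $1.50 (total $4.35, still need 150.0 mg).
Take 2.239 servings of eggs: +150.0 mg potassium for $0.90 (total $5.25, still need 0.0 mg).
Filling from the cheapest source first is optimal under one linear minimum: $5.25.

$5.25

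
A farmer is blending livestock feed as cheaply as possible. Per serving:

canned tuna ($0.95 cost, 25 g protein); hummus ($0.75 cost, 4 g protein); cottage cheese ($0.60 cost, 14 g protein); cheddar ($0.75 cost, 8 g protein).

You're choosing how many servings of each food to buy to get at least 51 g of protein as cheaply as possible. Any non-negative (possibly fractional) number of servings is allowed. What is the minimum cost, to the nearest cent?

Cost per g of protein: canned tuna $0.0380, cottage cheese $0.0429, cheddar $0.0938, hummus $0.1875.
With no serving limits, use only canned tuna: 51 g / 25 g = 2.04 servings × $0.95 = $1.94.

$1.94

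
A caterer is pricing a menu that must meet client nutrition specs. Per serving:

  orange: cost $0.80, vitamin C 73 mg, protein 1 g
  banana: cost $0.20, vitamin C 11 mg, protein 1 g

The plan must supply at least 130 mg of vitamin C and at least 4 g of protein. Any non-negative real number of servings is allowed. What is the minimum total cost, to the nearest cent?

An LP optimum is at a vertex; with two nutrient constraints at most two foods are used. Check each candidate.
orange only: max(130/73, 4/1) = 4 servings → $3.20.
banana only: max(130/11, 4/1) = 11.82 servings → $2.36.
orange + banana with both tight: 1.387 servings and 2.613 servings → $1.63.
Cheapest feasible corner: $1.63.

$1.63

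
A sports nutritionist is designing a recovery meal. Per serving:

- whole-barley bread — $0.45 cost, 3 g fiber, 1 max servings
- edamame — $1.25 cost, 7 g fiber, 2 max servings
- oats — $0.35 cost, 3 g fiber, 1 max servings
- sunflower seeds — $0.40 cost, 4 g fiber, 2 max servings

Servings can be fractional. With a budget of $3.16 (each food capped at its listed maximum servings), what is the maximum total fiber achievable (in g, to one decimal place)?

Fiber per dollar: sunflower seeds 10, oats 8.571, whole-barley bread 6.667, edamame 5.6.
Take 2 servings of sunflower seeds: spends $0.80, +8.0 g fiber (running total 8.0 g).
Take 1 serving of oats: spends $0.35, +3.0 g fiber (running total 11.0 g).
Take 1 serving of whole-barley bread: spends $0.45, +3.0 g fiber (running total 14.0 g).
Take 1.248 servings of edamame: spends $1.56, +8.7 g fiber (running total 22.7 g).
Greedy by best ratio exhausts the cost allowance optimally: 22.7 g.

22.7 g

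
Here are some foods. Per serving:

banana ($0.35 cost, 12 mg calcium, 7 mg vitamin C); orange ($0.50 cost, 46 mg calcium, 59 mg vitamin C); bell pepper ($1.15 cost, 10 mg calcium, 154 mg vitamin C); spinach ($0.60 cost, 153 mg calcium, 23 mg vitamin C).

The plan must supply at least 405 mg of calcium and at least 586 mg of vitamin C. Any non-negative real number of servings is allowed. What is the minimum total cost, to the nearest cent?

At the optimum either one food covers both requirements or two foods hit both targets exactly; no other combination can be cheaper.
banana only: max(405/12, 586/7) = 83.71 servings → $29.30.
orange only: max(405/46, 586/59) = 9.932 servings → $4.97.
bell pepper only: max(405/10, 586/154) = 40.5 servings → $46.58.
spinach only: max(405/153, 586/23) = 25.48 servings → $15.29.
banana + orange: the both-tight solution has a negative serving — not a feasible corner.
banana + bell pepper with both tight: 31.78 servings and 2.361 servings → $13.84.
banana + spinach with both targets exact would need a negative amount; discard.
orange + bell pepper with both tight: 8.702 servings and 0.4714 servings → $4.89.
orange + spinach: the both-tight solution has a negative serving — not a feasible corner.
bell pepper + spinach with both tight: 3.443 servings and 2.422 servings → $5.41.
So the least-cost plan costs $4.89.

$4.89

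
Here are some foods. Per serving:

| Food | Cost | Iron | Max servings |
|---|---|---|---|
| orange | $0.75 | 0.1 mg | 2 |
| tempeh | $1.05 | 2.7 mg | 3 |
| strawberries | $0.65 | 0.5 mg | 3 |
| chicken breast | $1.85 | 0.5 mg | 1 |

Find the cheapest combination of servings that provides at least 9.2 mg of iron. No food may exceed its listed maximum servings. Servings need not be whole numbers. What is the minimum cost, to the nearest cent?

$4.58

Cost per mg of iron: tempeh $0.3889, strawberries $1.3000, chicken breast $3.7000, orange $7.5000.
Take 3 servings of tempeh: +8.1 mg iron for $3.15 (total $3.15, still need 1.1 mg).
Take 2.2 servings of strawberries: +1.1 mg iron for $1.43 (total $4.58, still need 0.0 mg).
Filling from the cheapest source first is optimal under one linear minimum: $4.58.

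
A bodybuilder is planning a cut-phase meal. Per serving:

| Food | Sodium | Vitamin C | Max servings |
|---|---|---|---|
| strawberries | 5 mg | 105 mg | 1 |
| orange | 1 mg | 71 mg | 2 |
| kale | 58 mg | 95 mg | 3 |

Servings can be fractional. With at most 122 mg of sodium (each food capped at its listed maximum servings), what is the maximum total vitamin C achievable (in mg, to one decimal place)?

435.4 mg

Vitamin C per mg sodium: orange 71, strawberries 21, kale 1.638.
Take 2 servings of orange: uses 2 mg sodium, +142.0 mg vitamin C (running total 142.0 mg).
Take 1 serving of strawberries: uses 5 mg sodium, +105.0 mg vitamin C (running total 247.0 mg).
Take 1.983 servings of kale: uses 115 mg sodium, +188.4 mg vitamin C (running total 435.4 mg).
Filling greedily by vitamin C-per-mg sodium is optimal for one linear limit, giving 435.4 mg.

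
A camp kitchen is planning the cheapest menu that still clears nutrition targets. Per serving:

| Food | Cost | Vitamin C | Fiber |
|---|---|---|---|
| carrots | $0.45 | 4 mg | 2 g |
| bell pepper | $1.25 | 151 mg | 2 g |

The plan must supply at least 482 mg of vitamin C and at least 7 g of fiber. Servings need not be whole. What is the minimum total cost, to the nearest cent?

$4.12

Minimising a linear cost over {vitamin C ≥ 482, fiber ≥ 7, servings ≥ 0} — the optimum is at a vertex, using one or two foods.
carrots only: max(482/4, 7/2) = 120.5 servings → $54.23.
bell pepper only: max(482/151, 7/2) = 3.5 servings → $4.38.
carrots + bell pepper with both tight: 0.3163 servings and 3.184 servings → $4.12.
Cheapest feasible corner: $4.12.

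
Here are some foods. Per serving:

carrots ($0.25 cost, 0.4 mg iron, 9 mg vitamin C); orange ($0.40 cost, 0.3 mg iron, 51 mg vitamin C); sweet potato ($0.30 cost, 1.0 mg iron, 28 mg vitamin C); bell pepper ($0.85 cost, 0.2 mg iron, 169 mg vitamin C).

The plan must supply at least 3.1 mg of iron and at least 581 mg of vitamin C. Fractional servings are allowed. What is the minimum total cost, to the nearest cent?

$3.32

carrots only: max(3.1/0.4, 581/9) = 64.56 servings → $16.14.
orange only: max(3.1/0.3, 581/51) = 11.39 servings → $4.56.
sweet potato only: max(3.1/1.0, 581/28) = 20.75 servings → $6.22.
bell pepper only: max(3.1/0.2, 581/169) = 15.5 servings → $13.18.
carrots + orange: the both-tight solution has a negative serving — not a feasible corner.
carrots + sweet potato: the both-tight solution has a negative serving — not a feasible corner.
carrots + bell pepper with both tight: 6.196 servings and 3.108 servings → $4.19.
orange + sweet potato: intersection lies outside the first quadrant.
orange + bell pepper with both tight: 10.07 servings and 0.4 servings → $4.37.
sweet potato + bell pepper with both tight: 2.495 servings and 3.024 servings → $3.32.
Cheapest feasible corner: $3.32.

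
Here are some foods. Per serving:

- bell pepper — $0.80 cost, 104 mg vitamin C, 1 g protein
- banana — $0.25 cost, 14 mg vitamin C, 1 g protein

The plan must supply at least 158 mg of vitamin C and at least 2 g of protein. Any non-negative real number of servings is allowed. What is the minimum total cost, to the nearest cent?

Two binding constraints pin down two serving amounts, so the optimal mix uses at most two foods. The candidates are each food alone (scaled to the tighter of vitamin C/protein) and each pair with both constraints tight.
bell pepper only: max(158/104, 2/1) = 2 servings → $1.60.
banana only: max(158/14, 2/1) = 11.29 servings → $2.82.
bell pepper + banana with both tight: 1.444 servings and 0.5556 servings → $1.29.
So the least-cost plan costs $1.29.

$1.29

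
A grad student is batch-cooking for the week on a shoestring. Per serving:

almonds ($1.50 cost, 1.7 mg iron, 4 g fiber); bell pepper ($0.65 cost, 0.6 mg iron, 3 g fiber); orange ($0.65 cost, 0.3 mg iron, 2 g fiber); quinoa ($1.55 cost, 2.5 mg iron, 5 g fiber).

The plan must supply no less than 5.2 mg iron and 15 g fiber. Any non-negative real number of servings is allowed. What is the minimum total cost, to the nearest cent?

$3.93

Check every corner: each single food scaled to meet both minima, and each pair solved so both constraints bind.
almonds only: max(5.2/1.7, 15/4) = 3.75 servings → $5.62.
bell pepper only: max(5.2/0.6, 15/3) = 8.667 servings → $5.63.
orange only: max(5.2/0.3, 15/2) = 17.33 servings → $11.27.
quinoa only: max(5.2/2.5, 15/5) = 3 servings → $4.65.
almonds + bell pepper with both tight: 2.444 servings and 1.741 servings → $4.80.
almonds + orange with both tight: 2.682 servings and 2.136 servings → $5.41.
almonds + quinoa: the both-tight solution has a negative serving — not a feasible corner.
bell pepper + orange with both targets exact would need a negative amount; discard.
bell pepper + quinoa with both tight: 2.556 servings and 1.467 servings → $3.93.
orange + quinoa with both tight: 3.286 servings and 1.686 servings → $4.75.
So the least-cost plan costs $3.93.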